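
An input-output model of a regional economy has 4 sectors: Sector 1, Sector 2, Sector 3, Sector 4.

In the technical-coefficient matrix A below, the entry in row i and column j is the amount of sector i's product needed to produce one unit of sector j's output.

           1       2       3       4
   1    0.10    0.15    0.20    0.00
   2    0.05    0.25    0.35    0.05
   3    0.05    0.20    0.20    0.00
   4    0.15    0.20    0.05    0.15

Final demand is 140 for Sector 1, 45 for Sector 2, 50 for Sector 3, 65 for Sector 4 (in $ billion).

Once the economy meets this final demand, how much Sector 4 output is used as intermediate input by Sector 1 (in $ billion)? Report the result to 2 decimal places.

z_41 = 30.31

I − A =
  [   0.90    -0.15    -0.20     0.00]
  [  -0.05     0.75    -0.35    -0.05]
  [  -0.05    -0.20     0.80     0.00]
  [  -0.15    -0.20    -0.05     0.85]
Compute the cofactors C_ij = (−1)^(i+j)·(3×3 minor ij) of I−A; the adjugate is their transpose:
adj(I−A) = Cᵀ =
  [ 0.442000   0.136000   0.170500   0.008000]
  [ 0.055000   0.603500   0.280000   0.035500]
  [ 0.041375   0.159375   0.557250   0.009375]
  [ 0.093375   0.175375   0.128750   0.458875]
det(I−A) = Σ_j (I−A)_1j·C_1j = (0.90)(0.442000) + (-0.15)(0.055000) + (-0.20)(0.041375) + (0.00)(0.093375) = 0.381275
(I − A)⁻¹ = adj(I−A) / det(I−A) ≈
  [   1.1593     0.3567     0.4472     0.0210]
  [   0.1443     1.5828     0.7344     0.0931]
  [   0.1085     0.4180     1.4615     0.0246]
  [   0.2449     0.4600     0.3377     1.2035]
First solve x = (I − A)⁻¹ d = adj(I−A)·d / det(I−A); in particular x_1 = (0.442000·140 + 0.136000·45 + 0.170500·50 + 0.008000·65) / 0.381275 = 77.045 / 0.381275 ≈ 202.0720.
Intermediate flow from 4 to 1: z_41 = a_41 · x_1 = 0.15 × 77.045 / 0.381275 = 11.55675 / 0.381275 ≈ 30.31.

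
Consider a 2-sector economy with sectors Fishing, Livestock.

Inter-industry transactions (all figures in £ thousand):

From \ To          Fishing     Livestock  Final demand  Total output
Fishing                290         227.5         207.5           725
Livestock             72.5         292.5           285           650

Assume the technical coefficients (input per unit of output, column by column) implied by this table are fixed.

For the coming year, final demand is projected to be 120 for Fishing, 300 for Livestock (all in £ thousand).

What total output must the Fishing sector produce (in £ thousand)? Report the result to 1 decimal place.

Technical coefficients a_ij = z_ij / X_j:
  a_11 = 290/725 = 0.40, a_21 = 72.5/725 = 0.10
  a_12 = 227.5/650 = 0.35, a_22 = 292.5/650 = 0.45
I − A =
  [   0.60    -0.35]
  [  -0.10     0.55]
det(I−A) = (0.60)(0.55) − (-0.35)(-0.10) = 0.2950
adj(I−A) = [[0.55, 0.35], [0.10, 0.60]]
(I − A)⁻¹ = adj(I−A) / det(I−A) ≈
  [   1.8644     1.1864]
  [   0.3390     2.0339]
x = (I − A)⁻¹ d = adj(I−A)·d / det(I−A), with det(I−A) = 0.2950:
  x_1 = (0.55·120 + 0.35·300) / 0.2950 = 171.00 / 0.2950 ≈ 579.7
  x_2 = (0.10·120 + 0.60·300) / 0.2950 = 192.00 / 0.2950 ≈ 650.8

x_1 = 579.7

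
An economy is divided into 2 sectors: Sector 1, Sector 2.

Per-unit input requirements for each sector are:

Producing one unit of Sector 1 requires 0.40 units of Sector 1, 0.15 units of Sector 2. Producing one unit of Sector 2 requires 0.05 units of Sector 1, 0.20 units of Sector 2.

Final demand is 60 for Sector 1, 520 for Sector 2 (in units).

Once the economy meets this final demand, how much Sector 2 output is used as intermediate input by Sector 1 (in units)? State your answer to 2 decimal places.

z_21 = 23.49

I − A =
  [   0.60    -0.05]
  [  -0.15     0.80]
det(I−A) = (0.60)(0.80) − (-0.05)(-0.15) = 0.4725
adj(I−A) = [[0.80, 0.05], [0.15, 0.60]]
(I − A)⁻¹ = adj(I−A) / det(I−A) ≈
  [   1.6931     0.1058]
  [   0.3175     1.2698]
First solve x = (I − A)⁻¹ d = adj(I−A)·d / det(I−A); in particular x_1 = (0.80·60 + 0.05·520) / 0.4725 = 74.00 / 0.4725 ≈ 156.6138.
Intermediate flow from 2 to 1: z_21 = a_21 · x_1 = 0.15 × 74.00 / 0.4725 = 11.10 / 0.4725 ≈ 23.49.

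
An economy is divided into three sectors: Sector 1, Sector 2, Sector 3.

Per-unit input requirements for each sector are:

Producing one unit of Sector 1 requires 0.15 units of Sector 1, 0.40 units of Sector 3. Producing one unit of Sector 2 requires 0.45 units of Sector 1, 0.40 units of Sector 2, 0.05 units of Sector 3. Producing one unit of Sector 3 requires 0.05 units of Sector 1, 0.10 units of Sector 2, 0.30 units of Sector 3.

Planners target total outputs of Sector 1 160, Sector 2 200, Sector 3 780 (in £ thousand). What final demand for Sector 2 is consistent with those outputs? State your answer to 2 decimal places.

d_2 = 42.00

I − A =
  [   0.85    -0.45    -0.05]
  [   0.00     0.60    -0.10]
  [  -0.40    -0.05     0.70]
d = (I − A) x:
  d_1 = (+0.85)·160 + (-0.45)·200 + (-0.05)·780 = 7.00
  d_2 = (+0.00)·160 + (+0.60)·200 + (-0.10)·780 = 42.00
  d_3 = (-0.40)·160 + (-0.05)·200 + (+0.70)·780 = 472.00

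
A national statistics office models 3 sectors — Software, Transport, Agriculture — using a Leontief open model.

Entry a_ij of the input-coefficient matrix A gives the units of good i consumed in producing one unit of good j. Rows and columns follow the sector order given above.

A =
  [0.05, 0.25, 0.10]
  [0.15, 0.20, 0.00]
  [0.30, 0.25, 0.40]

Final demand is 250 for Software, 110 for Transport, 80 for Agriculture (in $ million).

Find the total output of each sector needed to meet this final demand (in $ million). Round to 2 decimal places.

I − A =
  [   0.95    -0.25    -0.10]
  [  -0.15     0.80     0.00]
  [  -0.30    -0.25     0.60]
Cofactors of I−A, C_ij = (−1)^(i+j)·(minor ij) (rows/columns in the sector order above):
  C_11 = (0.80)(0.60) − (0.00)(-0.25) = 0.4800
  C_12 = −[(-0.15)(0.60) − (0.00)(-0.30)] = 0.0900
  C_13 = (-0.15)(-0.25) − (0.80)(-0.30) = 0.2775
  C_21 = −[(-0.25)(0.60) − (-0.10)(-0.25)] = 0.1750
  C_22 = (0.95)(0.60) − (-0.10)(-0.30) = 0.5400
  C_23 = −[(0.95)(-0.25) − (-0.25)(-0.30)] = 0.3125
  C_31 = (-0.25)(0.00) − (-0.10)(0.80) = 0.0800
  C_32 = −[(0.95)(0.00) − (-0.10)(-0.15)] = 0.0150
  C_33 = (0.95)(0.80) − (-0.25)(-0.15) = 0.7225
det(I−A) = Σ_j (I−A)_1j·C_1j = (0.95)(0.4800) + (-0.25)(0.0900) + (-0.10)(0.2775) = 0.40575
adj(I−A) = Cᵀ =
  [ 0.4800   0.1750   0.0800]
  [ 0.0900   0.5400   0.0150]
  [ 0.2775   0.3125   0.7225]
(I − A)⁻¹ = adj(I−A) / det(I−A) ≈
  [   1.1830     0.4313     0.1972]
  [   0.2218     1.3309     0.0370]
  [   0.6839     0.7702     1.7807]
x = (I − A)⁻¹ d = adj(I−A)·d / det(I−A), with det(I−A) = 0.40575:
  x_1 = (0.4800·250 + 0.1750·110 + 0.0800·80) / 0.40575 = 145.65 / 0.40575 ≈ 358.96
  x_2 = (0.0900·250 + 0.5400·110 + 0.0150·80) / 0.40575 = 83.10 / 0.40575 ≈ 204.81
  x_3 = (0.2775·250 + 0.3125·110 + 0.7225·80) / 0.40575 = 161.55 / 0.40575 ≈ 398.15

x_1 = 358.96, x_2 = 204.81, x_3 = 398.15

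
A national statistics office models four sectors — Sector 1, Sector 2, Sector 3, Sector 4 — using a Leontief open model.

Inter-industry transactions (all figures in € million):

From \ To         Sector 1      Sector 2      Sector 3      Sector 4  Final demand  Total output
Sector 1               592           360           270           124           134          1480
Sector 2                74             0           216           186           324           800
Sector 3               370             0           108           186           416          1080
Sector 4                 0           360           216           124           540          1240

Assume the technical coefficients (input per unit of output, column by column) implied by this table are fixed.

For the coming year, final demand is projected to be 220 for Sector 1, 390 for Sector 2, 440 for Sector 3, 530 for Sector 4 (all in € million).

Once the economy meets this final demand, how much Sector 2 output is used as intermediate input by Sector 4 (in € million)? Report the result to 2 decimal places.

Technical coefficients a_ij = z_ij / X_j:
  a_11 = 592/1480 = 0.40, a_21 = 74/1480 = 0.05, a_31 = 370/1480 = 0.25, a_41 = 0/1480 = 0.00
  a_12 = 360/800 = 0.45, a_22 = 0/800 = 0.00, a_32 = 0/800 = 0.00, a_42 = 360/800 = 0.45
  a_13 = 270/1080 = 0.25, a_23 = 216/1080 = 0.20, a_33 = 108/1080 = 0.10, a_43 = 216/1080 = 0.20
  a_14 = 124/1240 = 0.10, a_24 = 186/1240 = 0.15, a_34 = 186/1240 = 0.15, a_44 = 124/1240 = 0.10
I − A =
  [   0.60    -0.45    -0.25    -0.10]
  [  -0.05     1.00    -0.20    -0.15]
  [  -0.25     0.00     0.90    -0.15]
  [   0.00    -0.45    -0.20     0.90]
Compute the cofactors C_ij = (−1)^(i+j)·(3×3 minor ij) of I−A; the adjugate is their transpose:
adj(I−A) = Cᵀ =
  [ 0.705750   0.408375   0.331625   0.201750]
  [ 0.091500   0.406750   0.138250   0.101000]
  [ 0.211500   0.153000   0.477000   0.128500]
  [ 0.092750   0.237375   0.175125   0.434750]
det(I−A) = Σ_j (I−A)_1j·C_1j = (0.60)(0.705750) + (-0.45)(0.091500) + (-0.25)(0.211500) + (-0.10)(0.092750) = 0.320125
(I − A)⁻¹ = adj(I−A) / det(I−A) ≈
  [   2.2046     1.2757     1.0359     0.6302]
  [   0.2858     1.2706     0.4319     0.3155]
  [   0.6607     0.4779     1.4900     0.4014]
  [   0.2897     0.7415     0.5471     1.3581]
First solve x = (I − A)⁻¹ d = adj(I−A)·d / det(I−A); in particular x_4 = (0.092750·220 + 0.237375·390 + 0.175125·440 + 0.434750·530) / 0.320125 = 420.45375 / 0.320125 ≈ 1313.4049.
Intermediate flow from 2 to 4: z_24 = a_24 · x_4 = 0.15 × 420.45375 / 0.320125 = 63.0680625 / 0.320125 ≈ 197.01.

z_24 = 197.01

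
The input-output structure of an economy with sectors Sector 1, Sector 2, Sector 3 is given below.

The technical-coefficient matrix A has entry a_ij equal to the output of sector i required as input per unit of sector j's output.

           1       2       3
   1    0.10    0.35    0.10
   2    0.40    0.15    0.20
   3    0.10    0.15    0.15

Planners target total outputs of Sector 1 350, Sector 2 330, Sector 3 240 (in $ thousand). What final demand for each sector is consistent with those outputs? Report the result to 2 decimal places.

I − A =
  [   0.90    -0.35    -0.10]
  [  -0.40     0.85    -0.20]
  [  -0.10    -0.15     0.85]
d = (I − A) x:
  d_1 = (+0.90)·350 + (-0.35)·330 + (-0.10)·240 = 175.50
  d_2 = (-0.40)·350 + (+0.85)·330 + (-0.20)·240 = 92.50
  d_3 = (-0.10)·350 + (-0.15)·330 + (+0.85)·240 = 119.50

d_1 = 175.50, d_2 = 92.50, d_3 = 119.50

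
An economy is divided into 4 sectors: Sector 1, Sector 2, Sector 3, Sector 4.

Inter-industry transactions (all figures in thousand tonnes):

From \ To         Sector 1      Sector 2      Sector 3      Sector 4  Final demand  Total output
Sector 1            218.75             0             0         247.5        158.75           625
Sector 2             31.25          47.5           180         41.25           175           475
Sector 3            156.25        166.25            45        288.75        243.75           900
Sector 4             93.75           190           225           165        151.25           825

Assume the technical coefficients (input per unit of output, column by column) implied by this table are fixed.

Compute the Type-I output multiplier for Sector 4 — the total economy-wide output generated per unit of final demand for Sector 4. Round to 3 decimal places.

m_4 = 4.413

Technical coefficients a_ij = z_ij / X_j:
  a_11 = 218.75/625 = 0.35, a_21 = 31.25/625 = 0.05, a_31 = 156.25/625 = 0.25, a_41 = 93.75/625 = 0.15
  a_12 = 0/475 = 0.00, a_22 = 47.5/475 = 0.10, a_32 = 166.25/475 = 0.35, a_42 = 190/475 = 0.40
  a_13 = 0/900 = 0.00, a_23 = 180/900 = 0.20, a_33 = 45/900 = 0.05, a_43 = 225/900 = 0.25
  a_14 = 247.5/825 = 0.30, a_24 = 41.25/825 = 0.05, a_34 = 288.75/825 = 0.35, a_44 = 165/825 = 0.20
I − A =
  [   0.65     0.00     0.00    -0.30]
  [  -0.05     0.90    -0.20    -0.05]
  [  -0.25    -0.35     0.95    -0.35]
  [  -0.15    -0.40    -0.25     0.80]
Compute the cofactors C_ij = (−1)^(i+j)·(3×3 minor ij) of I−A; the adjugate is their transpose:
adj(I−A) = Cᵀ =
  [ 0.497875   0.140250   0.091500   0.235500]
  [ 0.094375   0.375625   0.106875   0.105625]
  [ 0.245875   0.287250   0.408500   0.288875]
  [ 0.217375   0.303875   0.198250   0.510250]
det(I−A) = Σ_j (I−A)_1j·C_1j = (0.65)(0.497875) + (0.00)(0.094375) + (0.00)(0.245875) + (-0.30)(0.217375) = 0.25840625
(I − A)⁻¹ = adj(I−A) / det(I−A) ≈
  [   1.9267     0.5428     0.3541     0.9114]
  [   0.3652     1.4536     0.4136     0.4088]
  [   0.9515     1.1116     1.5808     1.1179]
  [   0.8412     1.1760     0.7672     1.9746]
The output multiplier for sector j is the column-j sum of the Leontief inverse (I − A)⁻¹ = adj(I−A) / det(I−A).
Column 4 of adj(I−A): (0.235500, 0.105625, 0.288875, 0.510250); det(I−A) = 0.25840625.
m_4 = (0.235500 + 0.105625 + 0.288875 + 0.510250) / 0.25840625 = 1.14025 / 0.25840625 ≈ 4.413.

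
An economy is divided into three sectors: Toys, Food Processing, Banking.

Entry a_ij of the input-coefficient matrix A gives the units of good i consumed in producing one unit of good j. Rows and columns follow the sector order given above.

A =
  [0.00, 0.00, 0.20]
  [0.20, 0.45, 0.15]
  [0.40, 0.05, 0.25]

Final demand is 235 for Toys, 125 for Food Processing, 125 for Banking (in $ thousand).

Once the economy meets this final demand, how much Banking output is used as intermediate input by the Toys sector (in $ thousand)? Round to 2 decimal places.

z_31 = 122.76

I − A =
  [   1.00     0.00    -0.20]
  [  -0.20     0.55    -0.15]
  [  -0.40    -0.05     0.75]
Cofactors of I−A, C_ij = (−1)^(i+j)·(minor ij) (rows/columns in the sector order above):
  C_11 = (0.55)(0.75) − (-0.15)(-0.05) = 0.4050
  C_12 = −[(-0.20)(0.75) − (-0.15)(-0.40)] = 0.2100
  C_13 = (-0.20)(-0.05) − (0.55)(-0.40) = 0.2300
  C_21 = −[(0.00)(0.75) − (-0.20)(-0.05)] = 0.0100
  C_22 = (1.00)(0.75) − (-0.20)(-0.40) = 0.6700
  C_23 = −[(1.00)(-0.05) − (0.00)(-0.40)] = 0.0500
  C_31 = (0.00)(-0.15) − (-0.20)(0.55) = 0.1100
  C_32 = −[(1.00)(-0.15) − (-0.20)(-0.20)] = 0.1900
  C_33 = (1.00)(0.55) − (0.00)(-0.20) = 0.5500
det(I−A) = Σ_j (I−A)_1j·C_1j = (1.00)(0.4050) + (0.00)(0.2100) + (-0.20)(0.2300) = 0.3590
adj(I−A) = Cᵀ =
  [ 0.4050   0.0100   0.1100]
  [ 0.2100   0.6700   0.1900]
  [ 0.2300   0.0500   0.5500]
(I − A)⁻¹ = adj(I−A) / det(I−A) ≈
  [   1.1281     0.0279     0.3064]
  [   0.5850     1.8663     0.5292]
  [   0.6407     0.1393     1.5320]
First solve x = (I − A)⁻¹ d = adj(I−A)·d / det(I−A); in particular x_1 = (0.4050·235 + 0.0100·125 + 0.1100·125) / 0.3590 = 110.175 / 0.3590 ≈ 306.8942.
Intermediate flow from 3 to 1: z_31 = a_31 · x_1 = 0.40 × 110.175 / 0.3590 = 44.07 / 0.3590 ≈ 122.76.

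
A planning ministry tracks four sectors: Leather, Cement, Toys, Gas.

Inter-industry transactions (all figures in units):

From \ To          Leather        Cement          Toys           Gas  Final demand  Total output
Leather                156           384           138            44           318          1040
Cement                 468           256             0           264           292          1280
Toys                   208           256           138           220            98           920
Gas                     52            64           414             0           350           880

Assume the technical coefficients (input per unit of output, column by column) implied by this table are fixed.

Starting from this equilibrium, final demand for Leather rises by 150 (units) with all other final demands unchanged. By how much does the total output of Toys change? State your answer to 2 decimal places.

Technical coefficients a_ij = z_ij / X_j:
  a_11 = 156/1040 = 0.15, a_21 = 468/1040 = 0.45, a_31 = 208/1040 = 0.20, a_41 = 52/1040 = 0.05
  a_12 = 384/1280 = 0.30, a_22 = 256/1280 = 0.20, a_32 = 256/1280 = 0.20, a_42 = 64/1280 = 0.05
  a_13 = 138/920 = 0.15, a_23 = 0/920 = 0.00, a_33 = 138/920 = 0.15, a_43 = 414/920 = 0.45
  a_14 = 44/880 = 0.05, a_24 = 264/880 = 0.30, a_34 = 220/880 = 0.25, a_44 = 0/880 = 0.00
I − A =
  [   0.85    -0.30    -0.15    -0.05]
  [  -0.45     0.80     0.00    -0.30]
  [  -0.20    -0.20     0.85    -0.25]
  [  -0.05    -0.05    -0.45     1.00]
Compute the cofactors C_ij = (−1)^(i+j)·(3×3 minor ij) of I−A; the adjugate is their transpose:
adj(I−A) = Cᵀ =
  [ 0.550250   0.259750   0.176250   0.149500]
  [ 0.371625   0.588375   0.194625   0.243750]
  [ 0.265625   0.244375   0.524625   0.217750]
  [ 0.165625   0.152375   0.254625   0.425750]
det(I−A) = Σ_j (I−A)_1j·C_1j = (0.85)(0.550250) + (-0.30)(0.371625) + (-0.15)(0.265625) + (-0.05)(0.165625) = 0.3081
(I − A)⁻¹ = adj(I−A) / det(I−A) ≈
  [   1.7859     0.8431     0.5721     0.4852]
  [   1.2062     1.9097     0.6317     0.7911]
  [   0.8621     0.7932     1.7028     0.7068]
  [   0.5376     0.4946     0.8264     1.3819]
Δx = (I − A)⁻¹ Δd with Δd having +150 in the Leather component and 0 elsewhere.
So Δx_3 = L_31 · (+150), where L_31 = adj(I−A)_31 / det(I−A) = 0.265625 / 0.3081.
Δx_3 = 0.265625 × (+150) / 0.3081 = 39.84375 / 0.3081 ≈ 129.32.

Δx_3 = 129.32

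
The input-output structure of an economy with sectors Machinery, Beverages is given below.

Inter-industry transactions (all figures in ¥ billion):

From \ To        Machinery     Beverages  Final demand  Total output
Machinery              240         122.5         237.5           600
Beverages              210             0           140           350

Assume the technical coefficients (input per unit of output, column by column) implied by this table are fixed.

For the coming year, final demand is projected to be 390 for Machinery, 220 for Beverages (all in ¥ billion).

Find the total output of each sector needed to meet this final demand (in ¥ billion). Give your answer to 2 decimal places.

Technical coefficients a_ij = z_ij / X_j:
  a_11 = 240/600 = 0.40, a_21 = 210/600 = 0.35
  a_12 = 122.5/350 = 0.35, a_22 = 0/350 = 0.00
I − A =
  [   0.60    -0.35]
  [  -0.35     1.00]
det(I−A) = (0.60)(1.00) − (-0.35)(-0.35) = 0.4775
adj(I−A) = [[1.00, 0.35], [0.35, 0.60]]
(I − A)⁻¹ = adj(I−A) / det(I−A) ≈
  [   2.0942     0.7330]
  [   0.7330     1.2565]
x = (I − A)⁻¹ d = adj(I−A)·d / det(I−A), with det(I−A) = 0.4775:
  x_1 = (1.00·390 + 0.35·220) / 0.4775 = 467.00 / 0.4775 ≈ 978.01
  x_2 = (0.35·390 + 0.60·220) / 0.4775 = 268.50 / 0.4775 ≈ 562.30

x_1 = 978.01, x_2 = 562.30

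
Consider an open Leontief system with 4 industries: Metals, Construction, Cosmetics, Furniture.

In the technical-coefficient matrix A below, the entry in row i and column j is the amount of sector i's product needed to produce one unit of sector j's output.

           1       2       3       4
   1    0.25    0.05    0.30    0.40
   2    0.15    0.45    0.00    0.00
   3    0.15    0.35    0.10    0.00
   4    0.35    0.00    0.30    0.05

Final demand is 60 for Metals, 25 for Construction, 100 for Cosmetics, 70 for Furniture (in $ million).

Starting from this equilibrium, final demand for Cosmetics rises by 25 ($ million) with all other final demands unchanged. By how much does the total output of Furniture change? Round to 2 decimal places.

I − A =
  [   0.75    -0.05    -0.30    -0.40]
  [  -0.15     0.55     0.00     0.00]
  [  -0.15    -0.35     0.90     0.00]
  [  -0.35     0.00    -0.30     0.95]
Compute the cofactors C_ij = (−1)^(i+j)·(3×3 minor ij) of I−A; the adjugate is their transpose:
adj(I−A) = Cᵀ =
  [ 0.47025   0.18450   0.22275   0.19800]
  [ 0.12825   0.45450   0.06075   0.05400]
  [ 0.12825   0.20750   0.30775   0.05400]
  [ 0.21375   0.13350   0.17925   0.32400]
det(I−A) = Σ_j (I−A)_1j·C_1j = (0.75)(0.47025) + (-0.05)(0.12825) + (-0.30)(0.12825) + (-0.40)(0.21375) = 0.2223
(I − A)⁻¹ = adj(I−A) / det(I−A) ≈
  [   2.1154     0.8300     1.0020     0.8907]
  [   0.5769     2.0445     0.2733     0.2429]
  [   0.5769     0.9334     1.3844     0.2429]
  [   0.9615     0.6005     0.8063     1.4575]
Δx = (I − A)⁻¹ Δd with Δd having +25 in the Cosmetics component and 0 elsewhere.
So Δx_4 = L_43 · (+25), where L_43 = adj(I−A)_43 / det(I−A) = 0.17925 / 0.2223.
Δx_4 = 0.17925 × (+25) / 0.2223 = 4.48125 / 0.2223 ≈ 20.16.

Δx_4 = 20.16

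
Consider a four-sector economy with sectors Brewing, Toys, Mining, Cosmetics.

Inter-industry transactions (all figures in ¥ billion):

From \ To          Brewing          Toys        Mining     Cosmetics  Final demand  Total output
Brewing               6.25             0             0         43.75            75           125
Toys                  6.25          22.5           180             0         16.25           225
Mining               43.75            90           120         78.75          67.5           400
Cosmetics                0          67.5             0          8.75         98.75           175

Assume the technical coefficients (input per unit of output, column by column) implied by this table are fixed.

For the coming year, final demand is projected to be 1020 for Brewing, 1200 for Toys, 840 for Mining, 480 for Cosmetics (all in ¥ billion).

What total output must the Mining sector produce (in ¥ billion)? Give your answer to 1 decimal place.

x_3 = 5551.7

Technical coefficients a_ij = z_ij / X_j:
  a_11 = 6.25/125 = 0.05, a_21 = 6.25/125 = 0.05, a_31 = 43.75/125 = 0.35, a_41 = 0/125 = 0.00
  a_12 = 0/225 = 0.00, a_22 = 22.5/225 = 0.10, a_32 = 90/225 = 0.40, a_42 = 67.5/225 = 0.30
  a_13 = 0/400 = 0.00, a_23 = 180/400 = 0.45, a_33 = 120/400 = 0.30, a_43 = 0/400 = 0.00
  a_14 = 43.75/175 = 0.25, a_24 = 0/175 = 0.00, a_34 = 78.75/175 = 0.45, a_44 = 8.75/175 = 0.05
I − A =
  [   0.95     0.00     0.00    -0.25]
  [  -0.05     0.90    -0.45     0.00]
  [  -0.35    -0.40     0.70    -0.45]
  [   0.00    -0.30     0.00     0.95]
Compute the cofactors C_ij = (−1)^(i+j)·(3×3 minor ij) of I−A; the adjugate is their transpose:
adj(I−A) = Cᵀ =
  [ 0.366750   0.052500   0.033750   0.112500]
  [ 0.182875   0.631750   0.406125   0.240500]
  [ 0.325000   0.515500   0.808500   0.468500]
  [ 0.057750   0.199500   0.128250   0.427500]
det(I−A) = Σ_j (I−A)_1j·C_1j = (0.95)(0.366750) + (0.00)(0.182875) + (0.00)(0.325000) + (-0.25)(0.057750) = 0.333975
(I − A)⁻¹ = adj(I−A) / det(I−A) ≈
  [   1.0981     0.1572     0.1011     0.3369]
  [   0.5476     1.8916     1.2160     0.7201]
  [   0.9731     1.5435     2.4208     1.4028]
  [   0.1729     0.5974     0.3840     1.2800]
x = (I − A)⁻¹ d = adj(I−A)·d / det(I−A), with det(I−A) = 0.333975:
  x_1 = (0.366750·1020 + 0.052500·1200 + 0.033750·840 + 0.112500·480) / 0.333975 = 519.435 / 0.333975 ≈ 1555.3
  x_2 = (0.182875·1020 + 0.631750·1200 + 0.406125·840 + 0.240500·480) / 0.333975 = 1401.2175 / 0.333975 ≈ 4195.6
  x_3 = (0.325000·1020 + 0.515500·1200 + 0.808500·840 + 0.468500·480) / 0.333975 = 1854.12 / 0.333975 ≈ 5551.7
  x_4 = (0.057750·1020 + 0.199500·1200 + 0.128250·840 + 0.427500·480) / 0.333975 = 611.235 / 0.333975 ≈ 1830.2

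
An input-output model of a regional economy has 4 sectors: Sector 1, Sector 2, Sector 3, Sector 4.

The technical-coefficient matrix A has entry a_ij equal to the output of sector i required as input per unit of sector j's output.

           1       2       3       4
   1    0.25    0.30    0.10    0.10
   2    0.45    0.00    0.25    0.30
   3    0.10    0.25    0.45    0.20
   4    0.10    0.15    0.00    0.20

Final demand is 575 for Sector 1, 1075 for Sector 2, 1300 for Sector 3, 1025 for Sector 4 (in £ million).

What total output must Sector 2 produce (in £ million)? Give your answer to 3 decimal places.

x_2 = 5499.625

I − A =
  [   0.75    -0.30    -0.10    -0.10]
  [  -0.45     1.00    -0.25    -0.30]
  [  -0.10    -0.25     0.55    -0.20]
  [  -0.10    -0.15     0.00     0.80]
Compute the cofactors C_ij = (−1)^(i+j)·(3×3 minor ij) of I−A; the adjugate is their transpose:
adj(I−A) = Cᵀ =
  [ 0.357750   0.163250   0.139250   0.140750]
  [ 0.239500   0.314500   0.186500   0.194500]
  [ 0.206500   0.201500   0.432500   0.209500]
  [ 0.089625   0.079375   0.052375   0.262625]
det(I−A) = Σ_j (I−A)_1j·C_1j = (0.75)(0.357750) + (-0.30)(0.239500) + (-0.10)(0.206500) + (-0.10)(0.089625) = 0.16685
(I − A)⁻¹ = adj(I−A) / det(I−A) ≈
  [   2.1441     0.9784     0.8346     0.8436]
  [   1.4354     1.8849     1.1178     1.1657]
  [   1.2376     1.2077     2.5921     1.2556]
  [   0.5372     0.4757     0.3139     1.5740]
x = (I − A)⁻¹ d = adj(I−A)·d / det(I−A), with det(I−A) = 0.16685:
  x_1 = (0.357750·575 + 0.163250·1075 + 0.139250·1300 + 0.140750·1025) / 0.16685 = 706.49375 / 0.16685 ≈ 4234.305
  x_2 = (0.239500·575 + 0.314500·1075 + 0.186500·1300 + 0.194500·1025) / 0.16685 = 917.6125 / 0.16685 ≈ 5499.625
  x_3 = (0.206500·575 + 0.201500·1075 + 0.432500·1300 + 0.209500·1025) / 0.16685 = 1112.3375 / 0.16685 ≈ 6666.692
  x_4 = (0.089625·575 + 0.079375·1075 + 0.052375·1300 + 0.262625·1025) / 0.16685 = 474.140625 / 0.16685 ≈ 2841.718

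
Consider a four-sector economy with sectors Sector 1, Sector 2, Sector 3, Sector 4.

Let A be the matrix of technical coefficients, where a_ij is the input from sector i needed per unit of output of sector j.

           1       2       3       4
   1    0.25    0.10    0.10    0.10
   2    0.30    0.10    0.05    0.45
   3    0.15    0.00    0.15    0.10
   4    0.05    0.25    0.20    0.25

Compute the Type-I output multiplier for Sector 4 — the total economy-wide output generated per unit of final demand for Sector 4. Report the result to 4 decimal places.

m_4 = 3.5315

I − A =
  [   0.75    -0.10    -0.10    -0.10]
  [  -0.30     0.90    -0.05    -0.45]
  [  -0.15     0.00     0.85    -0.10]
  [  -0.05    -0.25    -0.20     0.75]
Compute the cofactors C_ij = (−1)^(i+j)·(3×3 minor ij) of I−A; the adjugate is their transpose:
adj(I−A) = Cᵀ =
  [ 0.458875   0.085500   0.088250   0.124250]
  [ 0.223750   0.444125   0.126125   0.313125]
  [ 0.096375   0.034250   0.385125   0.084750]
  [ 0.130875   0.162875   0.150625   0.534000]
det(I−A) = Σ_j (I−A)_1j·C_1j = (0.75)(0.458875) + (-0.10)(0.223750) + (-0.10)(0.096375) + (-0.10)(0.130875) = 0.29905625
(I − A)⁻¹ = adj(I−A) / det(I−A) ≈
  [   1.53441     0.28590     0.29509     0.41547]
  [   0.74819     1.48509     0.42174     1.04704]
  [   0.32226     0.11453     1.28780     0.28339]
  [   0.43763     0.54463     0.50367     1.78562]
The output multiplier for sector j is the column-j sum of the Leontief inverse (I − A)⁻¹ = adj(I−A) / det(I−A).
Column 4 of adj(I−A): (0.124250, 0.313125, 0.084750, 0.534000); det(I−A) = 0.29905625.
m_4 = (0.124250 + 0.313125 + 0.084750 + 0.534000) / 0.29905625 = 1.056125 / 0.29905625 ≈ 3.5315.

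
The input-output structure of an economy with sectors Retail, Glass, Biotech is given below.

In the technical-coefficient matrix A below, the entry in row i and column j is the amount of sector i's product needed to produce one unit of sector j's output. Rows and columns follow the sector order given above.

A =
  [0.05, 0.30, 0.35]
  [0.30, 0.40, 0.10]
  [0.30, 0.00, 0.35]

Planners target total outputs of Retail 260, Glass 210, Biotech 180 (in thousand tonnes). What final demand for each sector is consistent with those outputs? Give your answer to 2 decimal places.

I − A =
  [   0.95    -0.30    -0.35]
  [  -0.30     0.60    -0.10]
  [  -0.30     0.00     0.65]
d = (I − A) x:
  d_R = (+0.95)·260 + (-0.30)·210 + (-0.35)·180 = 121.00
  d_G = (-0.30)·260 + (+0.60)·210 + (-0.10)·180 = 30.00
  d_B = (-0.30)·260 + (+0.00)·210 + (+0.65)·180 = 39.00

d_R = 121.00, d_G = 30.00, d_B = 39.00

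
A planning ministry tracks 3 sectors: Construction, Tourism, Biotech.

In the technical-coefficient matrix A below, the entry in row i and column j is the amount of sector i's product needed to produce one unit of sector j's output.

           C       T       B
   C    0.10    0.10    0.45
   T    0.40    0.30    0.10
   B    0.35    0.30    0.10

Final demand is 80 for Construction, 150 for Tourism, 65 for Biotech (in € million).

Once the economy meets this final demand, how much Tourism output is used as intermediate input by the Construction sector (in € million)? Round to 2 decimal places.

I − A =
  [   0.90    -0.10    -0.45]
  [  -0.40     0.70    -0.10]
  [  -0.35    -0.30     0.90]
Cofactors of I−A, C_ij = (−1)^(i+j)·(minor ij) (rows/columns in the sector order above):
  C_11 = (0.70)(0.90) − (-0.10)(-0.30) = 0.6000
  C_12 = −[(-0.40)(0.90) − (-0.10)(-0.35)] = 0.3950
  C_13 = (-0.40)(-0.30) − (0.70)(-0.35) = 0.3650
  C_21 = −[(-0.10)(0.90) − (-0.45)(-0.30)] = 0.2250
  C_22 = (0.90)(0.90) − (-0.45)(-0.35) = 0.6525
  C_23 = −[(0.90)(-0.30) − (-0.10)(-0.35)] = 0.3050
  C_31 = (-0.10)(-0.10) − (-0.45)(0.70) = 0.3250
  C_32 = −[(0.90)(-0.10) − (-0.45)(-0.40)] = 0.2700
  C_33 = (0.90)(0.70) − (-0.10)(-0.40) = 0.5900
det(I−A) = Σ_j (I−A)_1j·C_1j = (0.90)(0.6000) + (-0.10)(0.3950) + (-0.45)(0.3650) = 0.33625
adj(I−A) = Cᵀ =
  [ 0.6000   0.2250   0.3250]
  [ 0.3950   0.6525   0.2700]
  [ 0.3650   0.3050   0.5900]
(I − A)⁻¹ = adj(I−A) / det(I−A) ≈
  [   1.7844     0.6691     0.9665]
  [   1.1747     1.9405     0.8030]
  [   1.0855     0.9071     1.7546]
First solve x = (I − A)⁻¹ d = adj(I−A)·d / det(I−A); in particular x_C = (0.6000·80 + 0.2250·150 + 0.3250·65) / 0.33625 = 102.875 / 0.33625 ≈ 305.9480.
Intermediate flow from T to C: z_TC = a_TC · x_C = 0.40 × 102.875 / 0.33625 = 41.15 / 0.33625 ≈ 122.38.

z_TC = 122.38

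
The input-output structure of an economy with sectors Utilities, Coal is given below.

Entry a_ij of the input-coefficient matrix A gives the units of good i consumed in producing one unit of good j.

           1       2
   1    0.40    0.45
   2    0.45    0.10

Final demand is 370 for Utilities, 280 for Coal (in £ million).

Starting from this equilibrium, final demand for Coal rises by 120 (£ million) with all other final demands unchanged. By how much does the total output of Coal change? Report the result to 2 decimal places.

I − A =
  [   0.60    -0.45]
  [  -0.45     0.90]
det(I−A) = (0.60)(0.90) − (-0.45)(-0.45) = 0.3375
adj(I−A) = [[0.90, 0.45], [0.45, 0.60]]
(I − A)⁻¹ = adj(I−A) / det(I−A) ≈
  [   2.6667     1.3333]
  [   1.3333     1.7778]
Δx = (I − A)⁻¹ Δd with Δd having +120 in the Coal component and 0 elsewhere.
So Δx_2 = L_22 · (+120), where L_22 = adj(I−A)_22 / det(I−A) = 0.60 / 0.3375.
Δx_2 = 0.60 × (+120) / 0.3375 = 72.00 / 0.3375 ≈ 213.33.

Δx_2 = 213.33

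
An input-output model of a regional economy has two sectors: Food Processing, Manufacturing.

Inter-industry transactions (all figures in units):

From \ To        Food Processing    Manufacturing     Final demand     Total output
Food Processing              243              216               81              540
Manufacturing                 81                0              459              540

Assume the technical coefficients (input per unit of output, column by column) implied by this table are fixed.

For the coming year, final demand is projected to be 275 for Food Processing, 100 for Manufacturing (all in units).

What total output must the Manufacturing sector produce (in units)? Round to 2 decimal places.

x_2 = 196.43

Technical coefficients a_ij = z_ij / X_j:
  a_11 = 243/540 = 0.45, a_21 = 81/540 = 0.15
  a_12 = 216/540 = 0.40, a_22 = 0/540 = 0.00
I − A =
  [   0.55    -0.40]
  [  -0.15     1.00]
det(I−A) = (0.55)(1.00) − (-0.40)(-0.15) = 0.4900
adj(I−A) = [[1.00, 0.40], [0.15, 0.55]]
(I − A)⁻¹ = adj(I−A) / det(I−A) ≈
  [   2.0408     0.8163]
  [   0.3061     1.1224]
x = (I − A)⁻¹ d = adj(I−A)·d / det(I−A), with det(I−A) = 0.4900:
  x_1 = (1.00·275 + 0.40·100) / 0.4900 = 315.00 / 0.4900 ≈ 642.86
  x_2 = (0.15·275 + 0.55·100) / 0.4900 = 96.25 / 0.4900 ≈ 196.43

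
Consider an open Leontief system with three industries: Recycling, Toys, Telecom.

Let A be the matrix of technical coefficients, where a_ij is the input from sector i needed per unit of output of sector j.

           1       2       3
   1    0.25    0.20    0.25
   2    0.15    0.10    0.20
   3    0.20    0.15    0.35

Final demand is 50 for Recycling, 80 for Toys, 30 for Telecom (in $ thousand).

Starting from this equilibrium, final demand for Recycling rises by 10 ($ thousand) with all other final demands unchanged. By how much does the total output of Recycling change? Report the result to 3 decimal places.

I − A =
  [   0.75    -0.20    -0.25]
  [  -0.15     0.90    -0.20]
  [  -0.20    -0.15     0.65]
Cofactors of I−A, C_ij = (−1)^(i+j)·(minor ij) (rows/columns in the sector order above):
  C_11 = (0.90)(0.65) − (-0.20)(-0.15) = 0.5550
  C_12 = −[(-0.15)(0.65) − (-0.20)(-0.20)] = 0.1375
  C_13 = (-0.15)(-0.15) − (0.90)(-0.20) = 0.2025
  C_21 = −[(-0.20)(0.65) − (-0.25)(-0.15)] = 0.1675
  C_22 = (0.75)(0.65) − (-0.25)(-0.20) = 0.4375
  C_23 = −[(0.75)(-0.15) − (-0.20)(-0.20)] = 0.1525
  C_31 = (-0.20)(-0.20) − (-0.25)(0.90) = 0.2650
  C_32 = −[(0.75)(-0.20) − (-0.25)(-0.15)] = 0.1875
  C_33 = (0.75)(0.90) − (-0.20)(-0.15) = 0.6450
det(I−A) = Σ_j (I−A)_1j·C_1j = (0.75)(0.5550) + (-0.20)(0.1375) + (-0.25)(0.2025) = 0.338125
adj(I−A) = Cᵀ =
  [ 0.5550   0.1675   0.2650]
  [ 0.1375   0.4375   0.1875]
  [ 0.2025   0.1525   0.6450]
(I − A)⁻¹ = adj(I−A) / det(I−A) ≈
  [   1.6414     0.4954     0.7837]
  [   0.4067     1.2939     0.5545]
  [   0.5989     0.4510     1.9076]
Δx = (I − A)⁻¹ Δd with Δd having +10 in the Recycling component and 0 elsewhere.
So Δx_1 = L_11 · (+10), where L_11 = adj(I−A)_11 / det(I−A) = 0.5550 / 0.338125.
Δx_1 = 0.5550 × (+10) / 0.338125 = 5.55 / 0.338125 ≈ 16.414.

Δx_1 = 16.414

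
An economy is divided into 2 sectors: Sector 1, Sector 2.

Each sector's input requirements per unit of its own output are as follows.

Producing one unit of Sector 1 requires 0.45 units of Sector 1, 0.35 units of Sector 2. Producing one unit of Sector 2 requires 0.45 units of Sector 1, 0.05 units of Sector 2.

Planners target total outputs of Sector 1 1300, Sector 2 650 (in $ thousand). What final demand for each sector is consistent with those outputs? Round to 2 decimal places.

I − A =
  [   0.55    -0.45]
  [  -0.35     0.95]
d = (I − A) x:
  d_1 = (+0.55)·1300 + (-0.45)·650 = 422.50
  d_2 = (-0.35)·1300 + (+0.95)·650 = 162.50

d_1 = 422.50, d_2 = 162.50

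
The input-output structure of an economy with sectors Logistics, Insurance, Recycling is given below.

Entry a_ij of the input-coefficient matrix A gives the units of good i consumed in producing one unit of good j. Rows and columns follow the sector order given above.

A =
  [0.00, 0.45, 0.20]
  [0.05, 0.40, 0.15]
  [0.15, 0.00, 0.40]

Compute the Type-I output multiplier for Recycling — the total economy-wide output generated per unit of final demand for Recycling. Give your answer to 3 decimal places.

I − A =
  [   1.00    -0.45    -0.20]
  [  -0.05     0.60    -0.15]
  [  -0.15     0.00     0.60]
Cofactors of I−A, C_ij = (−1)^(i+j)·(minor ij) (rows/columns in the sector order above):
  C_11 = (0.60)(0.60) − (-0.15)(0.00) = 0.3600
  C_12 = −[(-0.05)(0.60) − (-0.15)(-0.15)] = 0.0525
  C_13 = (-0.05)(0.00) − (0.60)(-0.15) = 0.0900
  C_21 = −[(-0.45)(0.60) − (-0.20)(0.00)] = 0.2700
  C_22 = (1.00)(0.60) − (-0.20)(-0.15) = 0.5700
  C_23 = −[(1.00)(0.00) − (-0.45)(-0.15)] = 0.0675
  C_31 = (-0.45)(-0.15) − (-0.20)(0.60) = 0.1875
  C_32 = −[(1.00)(-0.15) − (-0.20)(-0.05)] = 0.1600
  C_33 = (1.00)(0.60) − (-0.45)(-0.05) = 0.5775
det(I−A) = Σ_j (I−A)_1j·C_1j = (1.00)(0.3600) + (-0.45)(0.0525) + (-0.20)(0.0900) = 0.318375
adj(I−A) = Cᵀ =
  [ 0.3600   0.2700   0.1875]
  [ 0.0525   0.5700   0.1600]
  [ 0.0900   0.0675   0.5775]
(I − A)⁻¹ = adj(I−A) / det(I−A) ≈
  [   1.1307     0.8481     0.5889]
  [   0.1649     1.7903     0.5026]
  [   0.2827     0.2120     1.8139]
The output multiplier for sector j is the column-j sum of the Leontief inverse (I − A)⁻¹ = adj(I−A) / det(I−A).
Column 3 of adj(I−A): (0.1875, 0.1600, 0.5775); det(I−A) = 0.318375.
m_3 = (0.1875 + 0.1600 + 0.5775) / 0.318375 = 0.925 / 0.318375 ≈ 2.905.

m_3 = 2.905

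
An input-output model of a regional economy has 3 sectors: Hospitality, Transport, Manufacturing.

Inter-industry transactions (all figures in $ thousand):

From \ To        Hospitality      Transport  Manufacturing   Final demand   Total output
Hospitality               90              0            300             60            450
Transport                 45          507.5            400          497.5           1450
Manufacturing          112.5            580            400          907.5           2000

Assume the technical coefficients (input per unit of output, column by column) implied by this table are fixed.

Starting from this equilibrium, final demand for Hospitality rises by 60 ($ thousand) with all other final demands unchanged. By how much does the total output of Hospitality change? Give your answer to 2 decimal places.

Technical coefficients a_ij = z_ij / X_j:
  a_11 = 90/450 = 0.20, a_21 = 45/450 = 0.10, a_31 = 112.5/450 = 0.25
  a_12 = 0/1450 = 0.00, a_22 = 507.5/1450 = 0.35, a_32 = 580/1450 = 0.40
  a_13 = 300/2000 = 0.15, a_23 = 400/2000 = 0.20, a_33 = 400/2000 = 0.20
I − A =
  [   0.80     0.00    -0.15]
  [  -0.10     0.65    -0.20]
  [  -0.25    -0.40     0.80]
Cofactors of I−A, C_ij = (−1)^(i+j)·(minor ij) (rows/columns in the sector order above):
  C_11 = (0.65)(0.80) − (-0.20)(-0.40) = 0.4400
  C_12 = −[(-0.10)(0.80) − (-0.20)(-0.25)] = 0.1300
  C_13 = (-0.10)(-0.40) − (0.65)(-0.25) = 0.2025
  C_21 = −[(0.00)(0.80) − (-0.15)(-0.40)] = 0.0600
  C_22 = (0.80)(0.80) − (-0.15)(-0.25) = 0.6025
  C_23 = −[(0.80)(-0.40) − (0.00)(-0.25)] = 0.3200
  C_31 = (0.00)(-0.20) − (-0.15)(0.65) = 0.0975
  C_32 = −[(0.80)(-0.20) − (-0.15)(-0.10)] = 0.1750
  C_33 = (0.80)(0.65) − (0.00)(-0.10) = 0.5200
det(I−A) = Σ_j (I−A)_1j·C_1j = (0.80)(0.4400) + (0.00)(0.1300) + (-0.15)(0.2025) = 0.321625
adj(I−A) = Cᵀ =
  [ 0.4400   0.0600   0.0975]
  [ 0.1300   0.6025   0.1750]
  [ 0.2025   0.3200   0.5200]
(I − A)⁻¹ = adj(I−A) / det(I−A) ≈
  [   1.3681     0.1866     0.3031]
  [   0.4042     1.8733     0.5441]
  [   0.6296     0.9949     1.6168]
Δx = (I − A)⁻¹ Δd with Δd having +60 in the Hospitality component and 0 elsewhere.
So Δx_1 = L_11 · (+60), where L_11 = adj(I−A)_11 / det(I−A) = 0.4400 / 0.321625.
Δx_1 = 0.4400 × (+60) / 0.321625 = 26.40 / 0.321625 ≈ 82.08.

Δx_1 = 82.08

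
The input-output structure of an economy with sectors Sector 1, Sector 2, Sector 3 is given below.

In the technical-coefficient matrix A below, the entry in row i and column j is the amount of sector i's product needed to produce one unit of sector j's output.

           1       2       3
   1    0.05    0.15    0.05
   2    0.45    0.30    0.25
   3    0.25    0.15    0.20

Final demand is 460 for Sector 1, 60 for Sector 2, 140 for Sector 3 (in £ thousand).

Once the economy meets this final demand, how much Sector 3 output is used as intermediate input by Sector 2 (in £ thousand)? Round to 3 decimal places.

I − A =
  [   0.95    -0.15    -0.05]
  [  -0.45     0.70    -0.25]
  [  -0.25    -0.15     0.80]
Cofactors of I−A, C_ij = (−1)^(i+j)·(minor ij) (rows/columns in the sector order above):
  C_11 = (0.70)(0.80) − (-0.25)(-0.15) = 0.5225
  C_12 = −[(-0.45)(0.80) − (-0.25)(-0.25)] = 0.4225
  C_13 = (-0.45)(-0.15) − (0.70)(-0.25) = 0.2425
  C_21 = −[(-0.15)(0.80) − (-0.05)(-0.15)] = 0.1275
  C_22 = (0.95)(0.80) − (-0.05)(-0.25) = 0.7475
  C_23 = −[(0.95)(-0.15) − (-0.15)(-0.25)] = 0.1800
  C_31 = (-0.15)(-0.25) − (-0.05)(0.70) = 0.0725
  C_32 = −[(0.95)(-0.25) − (-0.05)(-0.45)] = 0.2600
  C_33 = (0.95)(0.70) − (-0.15)(-0.45) = 0.5975
det(I−A) = Σ_j (I−A)_1j·C_1j = (0.95)(0.5225) + (-0.15)(0.4225) + (-0.05)(0.2425) = 0.420875
adj(I−A) = Cᵀ =
  [ 0.5225   0.1275   0.0725]
  [ 0.4225   0.7475   0.2600]
  [ 0.2425   0.1800   0.5975]
(I − A)⁻¹ = adj(I−A) / det(I−A) ≈
  [   1.2415     0.3029     0.1723]
  [   1.0039     1.7761     0.6178]
  [   0.5762     0.4277     1.4197]
First solve x = (I − A)⁻¹ d = adj(I−A)·d / det(I−A); in particular x_2 = (0.4225·460 + 0.7475·60 + 0.2600·140) / 0.420875 = 275.60 / 0.420875 ≈ 654.82625.
Intermediate flow from 3 to 2: z_32 = a_32 · x_2 = 0.15 × 275.60 / 0.420875 = 41.34 / 0.420875 ≈ 98.224.

z_32 = 98.224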